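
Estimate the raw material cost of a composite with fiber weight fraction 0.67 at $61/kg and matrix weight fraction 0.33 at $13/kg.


Cost = cost_f*Wf + cost_m*Wm = 61*0.67 + 13*0.33 = $45.16/kg

$45.16/kg


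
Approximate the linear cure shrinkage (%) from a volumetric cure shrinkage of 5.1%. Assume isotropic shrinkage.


Linear shrinkage ≈ vol_shrink/3 = 5.1/3 = 1.7%

1.7%


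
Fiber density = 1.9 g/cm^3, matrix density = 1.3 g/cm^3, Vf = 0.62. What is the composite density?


rho_c = rho_f*Vf + rho_m*(1-Vf) = 1.9*0.62 + 1.3*0.38 = 1.672 g/cm^3

1.672 g/cm^3


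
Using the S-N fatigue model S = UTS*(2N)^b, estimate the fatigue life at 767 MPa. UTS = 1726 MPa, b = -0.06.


N = 0.5 * (S/UTS)^(1/b) = 0.5 * (767/1726)^(1/-0.06) = 371301.8629 cycles

371301.8629 cycles


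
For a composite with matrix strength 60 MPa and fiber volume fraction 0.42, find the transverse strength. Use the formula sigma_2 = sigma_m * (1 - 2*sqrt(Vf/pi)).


factor = 1 - 2*sqrt(0.42/pi) = 0.2687
sigma_2 = 60 * 0.2687 = 16.12 MPa

16.12 MPa


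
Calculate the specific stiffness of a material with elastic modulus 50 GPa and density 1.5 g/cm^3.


Specific stiffness = E/rho = 50/1.5 = 33.3 GPa/(g/cm^3)

33.3 GPa/(g/cm^3)


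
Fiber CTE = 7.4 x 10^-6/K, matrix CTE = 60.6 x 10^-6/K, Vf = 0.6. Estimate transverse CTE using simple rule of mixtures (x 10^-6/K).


alpha_2 = alpha_f*Vf + alpha_m*(1-Vf) = 7.4*0.6 + 60.6*0.4 = 28.7 x 10^-6/K

28.7 x 10^-6/K


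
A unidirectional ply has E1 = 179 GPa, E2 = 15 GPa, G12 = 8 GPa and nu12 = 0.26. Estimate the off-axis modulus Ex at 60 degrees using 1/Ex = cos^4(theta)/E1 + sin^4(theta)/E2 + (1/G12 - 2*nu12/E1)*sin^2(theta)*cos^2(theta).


cos^4(60) = 0.0625, sin^4(60) = 0.5625, sin^2(60)*cos^2(60) = 0.1875
1/G12 - 2*nu12/E1 = 1/8 - 2*0.26/179 = 0.122095 GPa^-1
1/Ex = 0.0625/179 + 0.5625/15 + 0.122095*0.1875 = 0.060742 GPa^-1
Ex = 16.46 GPa

16.46 GPa


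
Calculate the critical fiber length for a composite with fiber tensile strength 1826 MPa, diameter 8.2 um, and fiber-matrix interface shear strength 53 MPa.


Lc = sigma_f * d / (2 * tau_i) = 1826 * 8.2 / (2 * 53) = 141.3 um

141.3 um


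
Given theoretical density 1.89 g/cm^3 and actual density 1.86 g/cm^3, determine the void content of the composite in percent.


Void% = (rho_theo - rho_actual)/rho_theo * 100 = (1.89 - 1.86)/1.89 * 100 = 1.59%

1.59%


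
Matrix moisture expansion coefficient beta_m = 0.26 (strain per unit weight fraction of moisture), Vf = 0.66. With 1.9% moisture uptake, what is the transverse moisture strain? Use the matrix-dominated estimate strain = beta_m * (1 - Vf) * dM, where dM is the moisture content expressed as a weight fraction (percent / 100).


dM = 1.9/100 = 0.019
strain = beta_m * (1-Vf) * dM = 0.26 * 0.34 * 0.019 = 0.0016796

0.0016796


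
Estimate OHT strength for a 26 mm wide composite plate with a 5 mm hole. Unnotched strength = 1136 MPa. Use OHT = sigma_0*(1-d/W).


OHT = sigma_0*(1-d/W) = 1136*(1-5/26) = 917.5 MPa

917.5 MPa


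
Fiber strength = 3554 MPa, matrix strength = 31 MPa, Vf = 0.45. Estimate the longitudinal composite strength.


sigma_1 = sigma_f*Vf + sigma_m*(1-Vf) = 3554*0.45 + 31*0.55 = 1616.4 MPa

1616.4 MPa


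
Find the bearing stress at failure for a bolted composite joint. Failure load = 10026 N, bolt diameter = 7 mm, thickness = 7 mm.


sigma_br = F/(d*h) = 10026/(7*7) = 204.6 MPa

204.6 MPa


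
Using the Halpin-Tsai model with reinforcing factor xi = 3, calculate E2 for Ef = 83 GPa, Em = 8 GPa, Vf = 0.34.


eta = (Ef/Em - 1)/(Ef/Em + xi) = (10.375 - 1)/(10.375 + 3) = 0.7009
E2 = Em*(1+xi*eta*Vf)/(1-eta*Vf) = 18.01 GPa

18.01 GPa


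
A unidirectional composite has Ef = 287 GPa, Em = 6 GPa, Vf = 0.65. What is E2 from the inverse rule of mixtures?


1/E2 = Vf/Ef + (1-Vf)/Em = 0.65/287 + 0.35/6
E2 = 16.5 GPa

16.5 GPa


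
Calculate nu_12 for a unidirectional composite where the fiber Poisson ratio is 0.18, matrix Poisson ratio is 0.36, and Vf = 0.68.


nu_12 = nu_f*Vf + nu_m*(1-Vf) = 0.18*0.68 + 0.36*0.32 = 0.2376

0.2376


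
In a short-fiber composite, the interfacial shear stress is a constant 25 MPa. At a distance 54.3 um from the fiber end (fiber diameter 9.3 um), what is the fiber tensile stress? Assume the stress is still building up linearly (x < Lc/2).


Force balance: sigma_f * (pi*d^2/4) = tau * (pi*d) * x  ->  sigma_f = 4 * tau * x / d
sigma_f = 4 * 25 * 54.3 / 9.3 = 583.9 MPa

583.9 MPa


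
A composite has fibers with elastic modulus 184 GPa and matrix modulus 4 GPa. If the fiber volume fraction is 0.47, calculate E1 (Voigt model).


E1 = Ef*Vf + Em*(1-Vf) = 184*0.47 + 4*0.53 = 88.6 GPa

88.6 GPa


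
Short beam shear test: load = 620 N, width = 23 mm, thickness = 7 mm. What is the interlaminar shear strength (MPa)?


ILSS = 3F/(4bh) = 3*620/(4*23*7) = 2.89 MPa

2.89 MPa


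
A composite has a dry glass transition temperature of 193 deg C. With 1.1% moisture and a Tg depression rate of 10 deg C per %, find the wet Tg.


Tg_wet = Tg_dry - k*moisture = 193 - 10*1.1 = 182.0 deg C

182.0 deg C


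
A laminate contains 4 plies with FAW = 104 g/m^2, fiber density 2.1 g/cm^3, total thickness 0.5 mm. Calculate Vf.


Vf = n * FAW / (rho_f * h * 1000) = 4 * 104 / (2.1 * 0.5 * 1000) = 0.3962

0.3962


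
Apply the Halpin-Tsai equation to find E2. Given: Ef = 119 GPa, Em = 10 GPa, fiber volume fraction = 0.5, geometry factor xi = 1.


eta = (Ef/Em - 1)/(Ef/Em + xi) = (11.9 - 1)/(11.9 + 1) = 0.845
E2 = Em*(1+xi*eta*Vf)/(1-eta*Vf) = 24.63 GPa

24.63 GPa


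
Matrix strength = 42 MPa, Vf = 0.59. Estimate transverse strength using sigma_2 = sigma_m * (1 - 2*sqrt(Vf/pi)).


factor = 1 - 2*sqrt(0.59/pi) = 0.1333
sigma_2 = 42 * 0.1333 = 5.6 MPa

5.6 MPa


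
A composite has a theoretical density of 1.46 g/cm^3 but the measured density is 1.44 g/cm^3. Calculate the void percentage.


Void% = (rho_theo - rho_actual)/rho_theo * 100 = (1.46 - 1.44)/1.46 * 100 = 1.37%

1.37%


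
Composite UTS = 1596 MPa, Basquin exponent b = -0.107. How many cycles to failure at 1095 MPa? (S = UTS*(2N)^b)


N = 0.5 * (S/UTS)^(1/b) = 0.5 * (1095/1596)^(1/-0.107) = 16.9090 cycles

16.9090 cycles


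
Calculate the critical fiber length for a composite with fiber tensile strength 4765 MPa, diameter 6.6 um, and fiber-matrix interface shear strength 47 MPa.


Lc = sigma_f * d / (2 * tau_i) = 4765 * 6.6 / (2 * 47) = 334.6 um

334.6 um


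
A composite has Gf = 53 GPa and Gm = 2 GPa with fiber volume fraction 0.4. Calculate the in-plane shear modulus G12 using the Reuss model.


1/G12 = Vf/Gf + (1-Vf)/Gm = 0.4/53 + 0.6/2
G12 = 3.25 GPa

3.25 GPa


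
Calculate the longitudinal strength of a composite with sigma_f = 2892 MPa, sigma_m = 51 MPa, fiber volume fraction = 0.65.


sigma_1 = sigma_f*Vf + sigma_m*(1-Vf) = 2892*0.65 + 51*0.35 = 1897.7 MPa

1897.7 MPa


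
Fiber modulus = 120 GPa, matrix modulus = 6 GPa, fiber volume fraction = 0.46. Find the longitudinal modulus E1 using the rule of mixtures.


E1 = Ef*Vf + Em*(1-Vf) = 120*0.46 + 6*0.54 = 58.44 GPa

58.44 GPa


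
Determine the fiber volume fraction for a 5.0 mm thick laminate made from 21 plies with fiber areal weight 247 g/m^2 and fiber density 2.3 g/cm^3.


Vf = n * FAW / (rho_f * h * 1000) = 21 * 247 / (2.3 * 5.0 * 1000) = 0.451

0.451


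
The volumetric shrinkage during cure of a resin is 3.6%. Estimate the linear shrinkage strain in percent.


Linear shrinkage ≈ vol_shrink/3 = 3.6/3 = 1.2%

1.2%


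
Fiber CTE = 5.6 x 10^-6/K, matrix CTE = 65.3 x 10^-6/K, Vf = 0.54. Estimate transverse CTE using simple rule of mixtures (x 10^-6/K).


alpha_2 = alpha_f*Vf + alpha_m*(1-Vf) = 5.6*0.54 + 65.3*0.46 = 33.1 x 10^-6/K

33.1 x 10^-6/K


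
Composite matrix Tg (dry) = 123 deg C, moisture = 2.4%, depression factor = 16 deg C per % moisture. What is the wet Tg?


Tg_wet = Tg_dry - k*moisture = 123 - 16*2.4 = 84.6 deg C

84.6 deg C


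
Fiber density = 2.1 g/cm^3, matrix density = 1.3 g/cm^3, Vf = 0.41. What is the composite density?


rho_c = rho_f*Vf + rho_m*(1-Vf) = 2.1*0.41 + 1.3*0.59 = 1.628 g/cm^3

1.628 g/cm^3


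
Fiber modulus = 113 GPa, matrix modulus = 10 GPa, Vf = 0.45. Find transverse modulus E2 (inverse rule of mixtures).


1/E2 = Vf/Ef + (1-Vf)/Em = 0.45/113 + 0.55/10
E2 = 16.95 GPa

16.95 GPa


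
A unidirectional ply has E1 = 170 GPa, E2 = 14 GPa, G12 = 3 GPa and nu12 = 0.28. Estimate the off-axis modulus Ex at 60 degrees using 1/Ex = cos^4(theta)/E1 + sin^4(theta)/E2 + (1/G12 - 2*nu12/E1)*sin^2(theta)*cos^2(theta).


cos^4(60) = 0.0625, sin^4(60) = 0.5625, sin^2(60)*cos^2(60) = 0.1875
1/G12 - 2*nu12/E1 = 1/3 - 2*0.28/170 = 0.330039 GPa^-1
1/Ex = 0.0625/170 + 0.5625/14 + 0.330039*0.1875 = 0.1024286 GPa^-1
Ex = 9.76 GPa

9.76 GPa


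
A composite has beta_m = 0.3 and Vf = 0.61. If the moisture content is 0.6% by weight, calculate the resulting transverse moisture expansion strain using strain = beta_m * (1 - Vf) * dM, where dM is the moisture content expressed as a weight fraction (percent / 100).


dM = 0.6/100 = 0.006
strain = beta_m * (1-Vf) * dM = 0.3 * 0.39 * 0.006 = 0.000702

0.000702


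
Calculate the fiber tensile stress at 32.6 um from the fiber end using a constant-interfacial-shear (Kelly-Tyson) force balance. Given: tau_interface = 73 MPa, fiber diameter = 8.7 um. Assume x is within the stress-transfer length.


Force balance: sigma_f * (pi*d^2/4) = tau * (pi*d) * x  ->  sigma_f = 4 * tau * x / d
sigma_f = 4 * 73 * 32.6 / 8.7 = 1094.2 MPa

1094.2 MPa


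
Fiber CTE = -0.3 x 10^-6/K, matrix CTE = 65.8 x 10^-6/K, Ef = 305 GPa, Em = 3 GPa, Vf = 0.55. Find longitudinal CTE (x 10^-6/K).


E1 = Ef*Vf + Em*(1-Vf) = 169.1
alpha_1 = (alpha_f*Ef*Vf + alpha_m*Em*(1-Vf))/E1 = 0.23 x 10^-6/K

0.23 x 10^-6/K


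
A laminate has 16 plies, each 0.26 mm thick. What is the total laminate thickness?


h = n * t_ply = 16 * 0.26 = 4.16 mm

4.16 mm


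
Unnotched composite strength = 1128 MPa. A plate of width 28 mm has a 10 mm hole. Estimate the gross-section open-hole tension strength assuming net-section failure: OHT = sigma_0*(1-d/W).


OHT = sigma_0*(1-d/W) = 1128*(1-10/28) = 725.1 MPa

725.1 MPa


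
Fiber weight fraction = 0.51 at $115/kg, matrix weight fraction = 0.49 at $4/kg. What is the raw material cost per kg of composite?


Cost = cost_f*Wf + cost_m*Wm = 115*0.51 + 4*0.49 = $60.61/kg

$60.61/kg


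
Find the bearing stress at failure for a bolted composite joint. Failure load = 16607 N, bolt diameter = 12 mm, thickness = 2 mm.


sigma_br = F/(d*h) = 16607/(12*2) = 692.0 MPa

692.0 MPa


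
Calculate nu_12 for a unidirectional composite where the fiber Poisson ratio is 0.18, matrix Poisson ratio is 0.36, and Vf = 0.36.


nu_12 = nu_f*Vf + nu_m*(1-Vf) = 0.18*0.36 + 0.36*0.64 = 0.2952

0.2952


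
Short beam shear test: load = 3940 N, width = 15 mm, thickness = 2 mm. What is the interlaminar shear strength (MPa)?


ILSS = 3F/(4bh) = 3*3940/(4*15*2) = 98.5 MPa

98.5 MPa


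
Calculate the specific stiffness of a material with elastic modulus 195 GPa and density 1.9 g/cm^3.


Specific stiffness = E/rho = 195/1.9 = 102.6 GPa/(g/cm^3)

102.6 GPa/(g/cm^3)


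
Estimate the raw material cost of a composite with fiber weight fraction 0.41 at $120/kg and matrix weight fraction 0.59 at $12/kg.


Cost = cost_f*Wf + cost_m*Wm = 120*0.41 + 12*0.59 = $56.28/kg

$56.28/kg


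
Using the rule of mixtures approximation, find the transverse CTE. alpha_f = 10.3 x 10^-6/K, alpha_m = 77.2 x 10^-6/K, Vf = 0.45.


alpha_2 = alpha_f*Vf + alpha_m*(1-Vf) = 10.3*0.45 + 77.2*0.55 = 47.1 x 10^-6/K

47.1 x 10^-6/K


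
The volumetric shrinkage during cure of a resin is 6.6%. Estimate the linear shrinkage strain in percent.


Linear shrinkage ≈ vol_shrink/3 = 6.6/3 = 2.2%

2.2%


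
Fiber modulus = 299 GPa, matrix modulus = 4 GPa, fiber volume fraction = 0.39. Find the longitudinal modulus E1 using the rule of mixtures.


E1 = Ef*Vf + Em*(1-Vf) = 299*0.39 + 4*0.61 = 119.05 GPa

119.05 GPa


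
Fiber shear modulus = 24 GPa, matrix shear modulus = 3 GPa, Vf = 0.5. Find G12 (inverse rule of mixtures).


1/G12 = Vf/Gf + (1-Vf)/Gm = 0.5/24 + 0.5/3
G12 = 5.33 GPa

5.33 GPa


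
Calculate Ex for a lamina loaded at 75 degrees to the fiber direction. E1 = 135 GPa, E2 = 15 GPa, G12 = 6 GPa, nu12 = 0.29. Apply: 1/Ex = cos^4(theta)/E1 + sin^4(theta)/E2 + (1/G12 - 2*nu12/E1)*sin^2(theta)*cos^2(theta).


cos^4(75) = 0.004487, sin^4(75) = 0.870513, sin^2(75)*cos^2(75) = 0.0625
1/G12 - 2*nu12/E1 = 1/6 - 2*0.29/135 = 0.16237 GPa^-1
1/Ex = 0.004487/135 + 0.870513/15 + 0.16237*0.0625 = 0.0682156 GPa^-1
Ex = 14.66 GPa

14.66 GPa


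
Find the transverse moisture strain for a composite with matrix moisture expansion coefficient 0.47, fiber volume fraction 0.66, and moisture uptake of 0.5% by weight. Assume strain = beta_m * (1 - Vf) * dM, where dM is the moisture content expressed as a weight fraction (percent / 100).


dM = 0.5/100 = 0.005
strain = beta_m * (1-Vf) * dM = 0.47 * 0.34 * 0.005 = 0.000799

0.000799


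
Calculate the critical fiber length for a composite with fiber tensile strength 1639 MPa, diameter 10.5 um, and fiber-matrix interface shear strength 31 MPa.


Lc = sigma_f * d / (2 * tau_i) = 1639 * 10.5 / (2 * 31) = 277.6 um

277.6 um


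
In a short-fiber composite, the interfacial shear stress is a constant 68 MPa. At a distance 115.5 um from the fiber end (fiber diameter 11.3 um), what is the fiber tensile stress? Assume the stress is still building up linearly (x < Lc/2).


Force balance: sigma_f * (pi*d^2/4) = tau * (pi*d) * x  ->  sigma_f = 4 * tau * x / d
sigma_f = 4 * 68 * 115.5 / 11.3 = 2780.2 MPa

2780.2 MPa


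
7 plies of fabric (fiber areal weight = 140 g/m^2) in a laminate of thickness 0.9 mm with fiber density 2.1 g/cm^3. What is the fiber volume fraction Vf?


Vf = n * FAW / (rho_f * h * 1000) = 7 * 140 / (2.1 * 0.9 * 1000) = 0.5185

0.5185


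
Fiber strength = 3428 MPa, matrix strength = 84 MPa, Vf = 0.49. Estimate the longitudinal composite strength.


sigma_1 = sigma_f*Vf + sigma_m*(1-Vf) = 3428*0.49 + 84*0.51 = 1722.6 MPa

1722.6 MPa


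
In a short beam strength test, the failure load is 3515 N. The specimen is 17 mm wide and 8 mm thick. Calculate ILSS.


ILSS = 3F/(4bh) = 3*3515/(4*17*8) = 19.38 MPa

19.38 MPa


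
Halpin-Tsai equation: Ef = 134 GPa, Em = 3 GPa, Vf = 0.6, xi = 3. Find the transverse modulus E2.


eta = (Ef/Em - 1)/(Ef/Em + xi) = (44.6667 - 1)/(44.6667 + 3) = 0.9161
E2 = Em*(1+xi*eta*Vf)/(1-eta*Vf) = 17.65 GPa

17.65 GPa


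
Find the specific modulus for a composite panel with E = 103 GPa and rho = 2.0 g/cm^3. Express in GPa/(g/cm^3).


Specific stiffness = E/rho = 103/2.0 = 51.5 GPa/(g/cm^3)

51.5 GPa/(g/cm^3)


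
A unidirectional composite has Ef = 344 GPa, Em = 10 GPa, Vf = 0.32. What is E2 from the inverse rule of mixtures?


1/E2 = Vf/Ef + (1-Vf)/Em = 0.32/344 + 0.68/10
E2 = 14.51 GPa

14.51 GPa


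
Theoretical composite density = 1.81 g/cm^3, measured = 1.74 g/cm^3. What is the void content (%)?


Void% = (rho_theo - rho_actual)/rho_theo * 100 = (1.81 - 1.74)/1.81 * 100 = 3.87%

3.87%


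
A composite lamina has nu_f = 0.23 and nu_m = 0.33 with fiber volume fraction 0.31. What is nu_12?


nu_12 = nu_f*Vf + nu_m*(1-Vf) = 0.23*0.31 + 0.33*0.69 = 0.299

0.299


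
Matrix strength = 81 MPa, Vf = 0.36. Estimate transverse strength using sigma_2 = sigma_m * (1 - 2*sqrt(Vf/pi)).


factor = 1 - 2*sqrt(0.36/pi) = 0.323
sigma_2 = 81 * 0.323 = 26.16 MPa

26.16 MPa


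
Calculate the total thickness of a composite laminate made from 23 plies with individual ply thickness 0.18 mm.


h = n * t_ply = 23 * 0.18 = 4.14 mm

4.14 mm


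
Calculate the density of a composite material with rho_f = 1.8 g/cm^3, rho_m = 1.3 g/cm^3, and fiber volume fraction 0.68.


rho_c = rho_f*Vf + rho_m*(1-Vf) = 1.8*0.68 + 1.3*0.32 = 1.64 g/cm^3

1.64 g/cm^3


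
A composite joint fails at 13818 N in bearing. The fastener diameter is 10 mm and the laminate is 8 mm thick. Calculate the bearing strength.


sigma_br = F/(d*h) = 13818/(10*8) = 172.7 MPa

172.7 MPa


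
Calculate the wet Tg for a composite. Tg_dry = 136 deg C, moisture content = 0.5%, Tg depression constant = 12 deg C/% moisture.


Tg_wet = Tg_dry - k*moisture = 136 - 12*0.5 = 130.0 deg C

130.0 deg C


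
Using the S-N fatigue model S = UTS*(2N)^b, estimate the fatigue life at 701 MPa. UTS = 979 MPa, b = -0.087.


N = 0.5 * (S/UTS)^(1/b) = 0.5 * (701/979)^(1/-0.087) = 23.2477 cycles

23.2477 cycles


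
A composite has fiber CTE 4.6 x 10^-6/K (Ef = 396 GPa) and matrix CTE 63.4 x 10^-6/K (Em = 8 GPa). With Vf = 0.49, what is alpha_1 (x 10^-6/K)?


E1 = Ef*Vf + Em*(1-Vf) = 198.12
alpha_1 = (alpha_f*Ef*Vf + alpha_m*Em*(1-Vf))/E1 = 5.81 x 10^-6/K

5.81 x 10^-6/K


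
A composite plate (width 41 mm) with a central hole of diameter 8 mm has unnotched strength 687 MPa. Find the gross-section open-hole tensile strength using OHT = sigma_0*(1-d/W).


OHT = sigma_0*(1-d/W) = 687*(1-8/41) = 553.0 MPa

553.0 MPa


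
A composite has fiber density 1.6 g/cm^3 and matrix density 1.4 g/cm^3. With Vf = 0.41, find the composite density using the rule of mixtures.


rho_c = rho_f*Vf + rho_m*(1-Vf) = 1.6*0.41 + 1.4*0.59 = 1.482 g/cm^3

1.482 g/cm^3


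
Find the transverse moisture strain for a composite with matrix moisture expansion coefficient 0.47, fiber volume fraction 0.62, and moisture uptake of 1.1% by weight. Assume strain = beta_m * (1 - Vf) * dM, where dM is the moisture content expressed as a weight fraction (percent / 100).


dM = 1.1/100 = 0.011
strain = beta_m * (1-Vf) * dM = 0.47 * 0.38 * 0.011 = 0.0019646

0.0019646


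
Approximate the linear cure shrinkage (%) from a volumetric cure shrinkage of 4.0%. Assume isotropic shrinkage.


Linear shrinkage ≈ vol_shrink/3 = 4.0/3 = 1.333%

1.333%


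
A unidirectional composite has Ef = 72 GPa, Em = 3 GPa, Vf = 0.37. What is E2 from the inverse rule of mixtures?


1/E2 = Vf/Ef + (1-Vf)/Em = 0.37/72 + 0.63/3
E2 = 4.65 GPa

4.65 GPa


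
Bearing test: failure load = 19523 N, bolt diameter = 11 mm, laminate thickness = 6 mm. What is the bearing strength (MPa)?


sigma_br = F/(d*h) = 19523/(11*6) = 295.8 MPa

295.8 MPa


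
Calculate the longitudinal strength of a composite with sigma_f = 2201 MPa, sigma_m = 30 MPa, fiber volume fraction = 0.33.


sigma_1 = sigma_f*Vf + sigma_m*(1-Vf) = 2201*0.33 + 30*0.67 = 746.4 MPa

746.4 MPa


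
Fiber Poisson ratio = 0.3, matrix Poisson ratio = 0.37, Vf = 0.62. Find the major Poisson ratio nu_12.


nu_12 = nu_f*Vf + nu_m*(1-Vf) = 0.3*0.62 + 0.37*0.38 = 0.3266

0.3266


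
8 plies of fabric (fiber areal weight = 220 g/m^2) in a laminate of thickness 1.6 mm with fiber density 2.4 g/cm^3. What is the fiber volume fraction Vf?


Vf = n * FAW / (rho_f * h * 1000) = 8 * 220 / (2.4 * 1.6 * 1000) = 0.4583

0.4583


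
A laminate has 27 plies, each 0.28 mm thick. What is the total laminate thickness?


h = n * t_ply = 27 * 0.28 = 7.56 mm

7.56 mm


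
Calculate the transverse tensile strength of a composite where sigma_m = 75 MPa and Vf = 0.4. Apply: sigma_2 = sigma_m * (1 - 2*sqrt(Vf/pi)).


factor = 1 - 2*sqrt(0.4/pi) = 0.2864
sigma_2 = 75 * 0.2864 = 21.48 MPa

21.48 MPa


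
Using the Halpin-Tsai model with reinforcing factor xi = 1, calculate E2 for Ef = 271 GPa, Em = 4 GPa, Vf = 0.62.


eta = (Ef/Em - 1)/(Ef/Em + xi) = (67.75 - 1)/(67.75 + 1) = 0.9709
E2 = Em*(1+xi*eta*Vf)/(1-eta*Vf) = 16.1 GPa

16.1 GPa


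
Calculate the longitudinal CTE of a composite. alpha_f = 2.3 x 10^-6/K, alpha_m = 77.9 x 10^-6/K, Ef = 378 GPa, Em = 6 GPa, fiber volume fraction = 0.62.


E1 = Ef*Vf + Em*(1-Vf) = 236.64
alpha_1 = (alpha_f*Ef*Vf + alpha_m*Em*(1-Vf))/E1 = 3.03 x 10^-6/K

3.03 x 10^-6/K


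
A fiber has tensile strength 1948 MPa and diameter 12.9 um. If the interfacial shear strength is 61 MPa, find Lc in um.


Lc = sigma_f * d / (2 * tau_i) = 1948 * 12.9 / (2 * 61) = 206.0 um

206.0 um


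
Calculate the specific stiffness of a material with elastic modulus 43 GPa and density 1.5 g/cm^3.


Specific stiffness = E/rho = 43/1.5 = 28.7 GPa/(g/cm^3)

28.7 GPa/(g/cm^3)


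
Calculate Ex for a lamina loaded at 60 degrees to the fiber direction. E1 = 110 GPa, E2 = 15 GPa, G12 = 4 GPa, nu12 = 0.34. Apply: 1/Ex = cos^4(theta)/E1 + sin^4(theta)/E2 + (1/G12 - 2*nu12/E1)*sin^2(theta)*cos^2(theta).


cos^4(60) = 0.0625, sin^4(60) = 0.5625, sin^2(60)*cos^2(60) = 0.1875
1/G12 - 2*nu12/E1 = 1/4 - 2*0.34/110 = 0.243818 GPa^-1
1/Ex = 0.0625/110 + 0.5625/15 + 0.243818*0.1875 = 0.0837841 GPa^-1
Ex = 11.94 GPa

11.94 GPa


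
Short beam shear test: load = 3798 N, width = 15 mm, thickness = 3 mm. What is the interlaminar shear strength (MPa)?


ILSS = 3F/(4bh) = 3*3798/(4*15*3) = 63.3 MPa

63.3 MPa


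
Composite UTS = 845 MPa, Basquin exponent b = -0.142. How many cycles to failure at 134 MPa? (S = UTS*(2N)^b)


N = 0.5 * (S/UTS)^(1/b) = 0.5 * (134/845)^(1/-0.142) = 214301.7476 cycles

214301.7476 cycles


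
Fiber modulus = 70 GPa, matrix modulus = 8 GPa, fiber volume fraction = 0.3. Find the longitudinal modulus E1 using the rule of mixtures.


E1 = Ef*Vf + Em*(1-Vf) = 70*0.3 + 8*0.7 = 26.6 GPa

26.6 GPa


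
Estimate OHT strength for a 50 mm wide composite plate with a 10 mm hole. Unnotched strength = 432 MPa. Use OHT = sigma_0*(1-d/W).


OHT = sigma_0*(1-d/W) = 432*(1-10/50) = 345.6 MPa

345.6 MPa


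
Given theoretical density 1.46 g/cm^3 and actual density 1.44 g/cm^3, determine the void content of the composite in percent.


Void% = (rho_theo - rho_actual)/rho_theo * 100 = (1.46 - 1.44)/1.46 * 100 = 1.37%

1.37%


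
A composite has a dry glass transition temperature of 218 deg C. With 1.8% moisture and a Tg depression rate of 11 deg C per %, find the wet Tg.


Tg_wet = Tg_dry - k*moisture = 218 - 11*1.8 = 198.2 deg C

198.2 deg C


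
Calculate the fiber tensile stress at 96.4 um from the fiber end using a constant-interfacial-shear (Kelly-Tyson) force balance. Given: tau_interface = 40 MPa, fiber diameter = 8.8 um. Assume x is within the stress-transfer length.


Force balance: sigma_f * (pi*d^2/4) = tau * (pi*d) * x  ->  sigma_f = 4 * tau * x / d
sigma_f = 4 * 40 * 96.4 / 8.8 = 1752.7 MPa

1752.7 MPa


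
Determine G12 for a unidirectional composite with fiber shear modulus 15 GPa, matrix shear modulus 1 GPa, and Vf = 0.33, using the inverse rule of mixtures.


1/G12 = Vf/Gf + (1-Vf)/Gm = 0.33/15 + 0.67/1
G12 = 1.45 GPa

1.45 GPa


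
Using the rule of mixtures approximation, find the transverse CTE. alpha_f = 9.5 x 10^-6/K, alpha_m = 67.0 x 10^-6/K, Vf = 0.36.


alpha_2 = alpha_f*Vf + alpha_m*(1-Vf) = 9.5*0.36 + 67.0*0.64 = 46.3 x 10^-6/K

46.3 x 10^-6/K


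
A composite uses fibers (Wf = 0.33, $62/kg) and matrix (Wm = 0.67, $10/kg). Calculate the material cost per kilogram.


Cost = cost_f*Wf + cost_m*Wm = 62*0.33 + 10*0.67 = $27.16/kg

$27.16/kg


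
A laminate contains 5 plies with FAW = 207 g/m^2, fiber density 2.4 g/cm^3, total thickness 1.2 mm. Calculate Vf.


Vf = n * FAW / (rho_f * h * 1000) = 5 * 207 / (2.4 * 1.2 * 1000) = 0.3594

0.3594


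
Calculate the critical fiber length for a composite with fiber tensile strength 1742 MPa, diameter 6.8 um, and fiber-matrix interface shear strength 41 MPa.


Lc = sigma_f * d / (2 * tau_i) = 1742 * 6.8 / (2 * 41) = 144.5 um

144.5 um


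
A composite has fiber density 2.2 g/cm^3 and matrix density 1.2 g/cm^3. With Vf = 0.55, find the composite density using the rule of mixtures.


rho_c = rho_f*Vf + rho_m*(1-Vf) = 2.2*0.55 + 1.2*0.45 = 1.75 g/cm^3

1.75 g/cm^3


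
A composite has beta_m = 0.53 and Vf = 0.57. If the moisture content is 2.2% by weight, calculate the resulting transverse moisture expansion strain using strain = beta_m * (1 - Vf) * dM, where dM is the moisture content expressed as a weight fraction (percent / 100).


dM = 2.2/100 = 0.022
strain = beta_m * (1-Vf) * dM = 0.53 * 0.43 * 0.022 = 0.0050138

0.0050138


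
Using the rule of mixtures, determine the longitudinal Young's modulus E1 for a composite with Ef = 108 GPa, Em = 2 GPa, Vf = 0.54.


E1 = Ef*Vf + Em*(1-Vf) = 108*0.54 + 2*0.46 = 59.24 GPa

59.24 GPa


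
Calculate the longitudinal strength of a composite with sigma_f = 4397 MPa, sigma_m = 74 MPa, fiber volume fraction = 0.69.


sigma_1 = sigma_f*Vf + sigma_m*(1-Vf) = 4397*0.69 + 74*0.31 = 3056.9 MPa

3056.9 MPa


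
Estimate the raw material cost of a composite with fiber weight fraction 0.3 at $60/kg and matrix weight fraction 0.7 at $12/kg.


Cost = cost_f*Wf + cost_m*Wm = 60*0.3 + 12*0.7 = $26.4/kg

$26.4/kg


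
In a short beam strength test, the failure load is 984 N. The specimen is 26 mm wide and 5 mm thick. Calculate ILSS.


ILSS = 3F/(4bh) = 3*984/(4*26*5) = 5.68 MPa

5.68 MPa


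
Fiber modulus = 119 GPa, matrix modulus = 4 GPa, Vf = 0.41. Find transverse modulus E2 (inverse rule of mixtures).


1/E2 = Vf/Ef + (1-Vf)/Em = 0.41/119 + 0.59/4
E2 = 6.62 GPa

6.62 GPa


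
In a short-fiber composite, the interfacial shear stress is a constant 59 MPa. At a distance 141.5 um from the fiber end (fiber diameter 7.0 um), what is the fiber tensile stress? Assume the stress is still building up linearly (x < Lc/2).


Force balance: sigma_f * (pi*d^2/4) = tau * (pi*d) * x  ->  sigma_f = 4 * tau * x / d
sigma_f = 4 * 59 * 141.5 / 7.0 = 4770.6 MPa

4770.6 MPa


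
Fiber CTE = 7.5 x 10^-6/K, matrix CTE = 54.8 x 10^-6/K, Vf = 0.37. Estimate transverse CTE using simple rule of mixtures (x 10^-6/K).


alpha_2 = alpha_f*Vf + alpha_m*(1-Vf) = 7.5*0.37 + 54.8*0.63 = 37.3 x 10^-6/K

37.3 x 10^-6/K


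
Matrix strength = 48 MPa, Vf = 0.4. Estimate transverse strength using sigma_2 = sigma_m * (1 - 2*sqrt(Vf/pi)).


factor = 1 - 2*sqrt(0.4/pi) = 0.2864
sigma_2 = 48 * 0.2864 = 13.74 MPa

13.74 MPa


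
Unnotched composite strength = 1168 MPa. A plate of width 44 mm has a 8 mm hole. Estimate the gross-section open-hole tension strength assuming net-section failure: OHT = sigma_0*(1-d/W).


OHT = sigma_0*(1-d/W) = 1168*(1-8/44) = 955.6 MPa

955.6 MPa


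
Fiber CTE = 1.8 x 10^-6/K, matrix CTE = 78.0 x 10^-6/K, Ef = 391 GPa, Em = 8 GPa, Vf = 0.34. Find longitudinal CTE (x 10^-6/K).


E1 = Ef*Vf + Em*(1-Vf) = 138.22
alpha_1 = (alpha_f*Ef*Vf + alpha_m*Em*(1-Vf))/E1 = 4.71 x 10^-6/K

4.71 x 10^-6/K


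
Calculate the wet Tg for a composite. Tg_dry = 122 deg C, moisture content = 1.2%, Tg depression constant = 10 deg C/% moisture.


Tg_wet = Tg_dry - k*moisture = 122 - 10*1.2 = 110.0 deg C

110.0 deg C


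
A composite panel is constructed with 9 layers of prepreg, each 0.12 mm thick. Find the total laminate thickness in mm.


h = n * t_ply = 9 * 0.12 = 1.08 mm

1.08 mm


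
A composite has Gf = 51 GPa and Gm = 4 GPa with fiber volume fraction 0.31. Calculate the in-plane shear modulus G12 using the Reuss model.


1/G12 = Vf/Gf + (1-Vf)/Gm = 0.31/51 + 0.69/4
G12 = 5.6 GPa

5.6 GPa


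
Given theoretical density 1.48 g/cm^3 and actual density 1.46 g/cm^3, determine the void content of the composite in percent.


Void% = (rho_theo - rho_actual)/rho_theo * 100 = (1.48 - 1.46)/1.48 * 100 = 1.35%

1.35%


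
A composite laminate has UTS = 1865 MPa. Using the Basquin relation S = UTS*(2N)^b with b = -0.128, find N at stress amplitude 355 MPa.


N = 0.5 * (S/UTS)^(1/b) = 0.5 * (355/1865)^(1/-0.128) = 212563.8480 cycles

212563.8480 cycles


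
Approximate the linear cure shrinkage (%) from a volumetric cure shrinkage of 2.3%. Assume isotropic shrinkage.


Linear shrinkage ≈ vol_shrink/3 = 2.3/3 = 0.767%

0.767%


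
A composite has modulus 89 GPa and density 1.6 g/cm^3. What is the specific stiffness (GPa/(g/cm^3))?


Specific stiffness = E/rho = 89/1.6 = 55.6 GPa/(g/cm^3)

55.6 GPa/(g/cm^3)


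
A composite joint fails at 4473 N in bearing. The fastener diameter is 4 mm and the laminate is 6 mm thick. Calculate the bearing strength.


sigma_br = F/(d*h) = 4473/(4*6) = 186.4 MPa

186.4 MPa


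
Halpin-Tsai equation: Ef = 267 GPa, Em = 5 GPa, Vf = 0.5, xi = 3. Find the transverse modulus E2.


eta = (Ef/Em - 1)/(Ef/Em + xi) = (53.4 - 1)/(53.4 + 3) = 0.9291
E2 = Em*(1+xi*eta*Vf)/(1-eta*Vf) = 22.35 GPa

22.35 GPa


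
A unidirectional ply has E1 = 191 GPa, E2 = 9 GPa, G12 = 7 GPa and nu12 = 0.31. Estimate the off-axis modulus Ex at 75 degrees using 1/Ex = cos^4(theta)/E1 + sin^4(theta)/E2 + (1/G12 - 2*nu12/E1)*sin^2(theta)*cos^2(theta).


cos^4(75) = 0.004487, sin^4(75) = 0.870513, sin^2(75)*cos^2(75) = 0.0625
1/G12 - 2*nu12/E1 = 1/7 - 2*0.31/191 = 0.139611 GPa^-1
1/Ex = 0.004487/191 + 0.870513/9 + 0.139611*0.0625 = 0.1054728 GPa^-1
Ex = 9.48 GPa

9.48 GPa


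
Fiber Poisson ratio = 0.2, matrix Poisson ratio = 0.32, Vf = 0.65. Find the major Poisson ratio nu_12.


nu_12 = nu_f*Vf + nu_m*(1-Vf) = 0.2*0.65 + 0.32*0.35 = 0.242

0.242


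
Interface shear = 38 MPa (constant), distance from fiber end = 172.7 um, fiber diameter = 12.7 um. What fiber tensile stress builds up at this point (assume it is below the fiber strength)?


Force balance: sigma_f * (pi*d^2/4) = tau * (pi*d) * x  ->  sigma_f = 4 * tau * x / d
sigma_f = 4 * 38 * 172.7 / 12.7 = 2067.0 MPa

2067.0 MPa


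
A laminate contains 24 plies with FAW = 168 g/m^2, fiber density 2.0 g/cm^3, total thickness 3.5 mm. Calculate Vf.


Vf = n * FAW / (rho_f * h * 1000) = 24 * 168 / (2.0 * 3.5 * 1000) = 0.576

0.576


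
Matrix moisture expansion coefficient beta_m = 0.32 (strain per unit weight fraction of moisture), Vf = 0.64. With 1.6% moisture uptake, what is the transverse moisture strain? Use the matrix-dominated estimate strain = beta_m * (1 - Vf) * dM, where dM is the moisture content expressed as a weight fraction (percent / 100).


dM = 1.6/100 = 0.016
strain = beta_m * (1-Vf) * dM = 0.32 * 0.36 * 0.016 = 0.0018432

0.0018432


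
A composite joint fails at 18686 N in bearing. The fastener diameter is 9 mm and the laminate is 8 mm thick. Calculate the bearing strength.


sigma_br = F/(d*h) = 18686/(9*8) = 259.5 MPa

259.5 MPa


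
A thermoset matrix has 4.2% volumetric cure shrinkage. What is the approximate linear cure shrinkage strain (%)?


Linear shrinkage ≈ vol_shrink/3 = 4.2/3 = 1.4%

1.4%


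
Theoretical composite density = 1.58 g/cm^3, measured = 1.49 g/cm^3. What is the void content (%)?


Void% = (rho_theo - rho_actual)/rho_theo * 100 = (1.58 - 1.49)/1.58 * 100 = 5.7%

5.7%


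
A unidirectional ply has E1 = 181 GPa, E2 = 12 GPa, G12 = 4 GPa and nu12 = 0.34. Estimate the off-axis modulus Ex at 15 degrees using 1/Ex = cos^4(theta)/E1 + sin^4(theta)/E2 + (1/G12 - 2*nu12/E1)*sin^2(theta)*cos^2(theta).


cos^4(15) = 0.870513, sin^4(15) = 0.004487, sin^2(15)*cos^2(15) = 0.0625
1/G12 - 2*nu12/E1 = 1/4 - 2*0.34/181 = 0.246243 GPa^-1
1/Ex = 0.870513/181 + 0.004487/12 + 0.246243*0.0625 = 0.0205736 GPa^-1
Ex = 48.61 GPa

48.61 GPa


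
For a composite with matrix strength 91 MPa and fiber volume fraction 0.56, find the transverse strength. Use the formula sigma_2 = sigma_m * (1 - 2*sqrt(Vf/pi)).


factor = 1 - 2*sqrt(0.56/pi) = 0.1556
sigma_2 = 91 * 0.1556 = 14.16 MPa

14.16 MPa


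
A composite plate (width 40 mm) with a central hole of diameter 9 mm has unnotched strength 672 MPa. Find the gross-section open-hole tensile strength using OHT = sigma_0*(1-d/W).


OHT = sigma_0*(1-d/W) = 672*(1-9/40) = 520.8 MPa

520.8 MPa


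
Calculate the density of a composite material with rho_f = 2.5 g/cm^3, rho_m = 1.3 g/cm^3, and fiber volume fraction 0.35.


rho_c = rho_f*Vf + rho_m*(1-Vf) = 2.5*0.35 + 1.3*0.65 = 1.72 g/cm^3

1.72 g/cm^3


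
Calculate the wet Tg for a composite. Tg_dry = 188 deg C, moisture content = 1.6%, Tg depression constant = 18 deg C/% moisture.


Tg_wet = Tg_dry - k*moisture = 188 - 18*1.6 = 159.2 deg C

159.2 deg C


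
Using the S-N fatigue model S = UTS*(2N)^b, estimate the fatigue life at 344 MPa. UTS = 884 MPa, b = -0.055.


N = 0.5 * (S/UTS)^(1/b) = 0.5 * (344/884)^(1/-0.055) = 1.4177e+07 cycles

1.4177e+07 cycles


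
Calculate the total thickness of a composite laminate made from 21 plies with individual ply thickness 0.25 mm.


h = n * t_ply = 21 * 0.25 = 5.25 mm

5.25 mm


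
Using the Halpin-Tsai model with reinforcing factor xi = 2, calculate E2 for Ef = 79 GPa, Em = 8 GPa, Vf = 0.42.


eta = (Ef/Em - 1)/(Ef/Em + xi) = (9.875 - 1)/(9.875 + 2) = 0.7474
E2 = Em*(1+xi*eta*Vf)/(1-eta*Vf) = 18.98 GPa

18.98 GPa


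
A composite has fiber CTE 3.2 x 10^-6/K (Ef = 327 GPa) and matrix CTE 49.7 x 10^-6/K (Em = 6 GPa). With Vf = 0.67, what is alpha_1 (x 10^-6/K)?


E1 = Ef*Vf + Em*(1-Vf) = 221.07
alpha_1 = (alpha_f*Ef*Vf + alpha_m*Em*(1-Vf))/E1 = 3.62 x 10^-6/K

3.62 x 10^-6/K


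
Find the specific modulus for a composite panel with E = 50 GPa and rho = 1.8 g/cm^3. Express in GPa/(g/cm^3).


Specific stiffness = E/rho = 50/1.8 = 27.8 GPa/(g/cm^3)

27.8 GPa/(g/cm^3)


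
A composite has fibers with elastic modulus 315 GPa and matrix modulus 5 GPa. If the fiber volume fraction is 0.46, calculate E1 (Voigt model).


E1 = Ef*Vf + Em*(1-Vf) = 315*0.46 + 5*0.54 = 147.6 GPa

147.6 GPa


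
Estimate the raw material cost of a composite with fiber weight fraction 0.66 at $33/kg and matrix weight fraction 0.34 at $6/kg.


Cost = cost_f*Wf + cost_m*Wm = 33*0.66 + 6*0.34 = $23.82/kg

$23.82/kg


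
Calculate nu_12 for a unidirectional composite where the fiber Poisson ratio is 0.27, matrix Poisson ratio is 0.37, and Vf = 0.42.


nu_12 = nu_f*Vf + nu_m*(1-Vf) = 0.27*0.42 + 0.37*0.58 = 0.328

0.328


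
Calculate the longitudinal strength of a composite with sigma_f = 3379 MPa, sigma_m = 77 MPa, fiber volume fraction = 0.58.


sigma_1 = sigma_f*Vf + sigma_m*(1-Vf) = 3379*0.58 + 77*0.42 = 1992.2 MPa

1992.2 MPa


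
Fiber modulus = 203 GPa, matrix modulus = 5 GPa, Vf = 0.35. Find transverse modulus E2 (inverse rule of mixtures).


1/E2 = Vf/Ef + (1-Vf)/Em = 0.35/203 + 0.65/5
E2 = 7.59 GPa

7.59 GPa


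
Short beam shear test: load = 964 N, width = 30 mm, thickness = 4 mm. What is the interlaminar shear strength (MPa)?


ILSS = 3F/(4bh) = 3*964/(4*30*4) = 6.03 MPa

6.03 MPa


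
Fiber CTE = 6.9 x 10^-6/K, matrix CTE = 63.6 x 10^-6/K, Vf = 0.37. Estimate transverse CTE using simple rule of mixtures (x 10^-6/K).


alpha_2 = alpha_f*Vf + alpha_m*(1-Vf) = 6.9*0.37 + 63.6*0.63 = 42.6 x 10^-6/K

42.6 x 10^-6/K


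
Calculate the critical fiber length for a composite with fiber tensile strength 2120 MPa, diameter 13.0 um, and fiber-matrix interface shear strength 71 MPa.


Lc = sigma_f * d / (2 * tau_i) = 2120 * 13.0 / (2 * 71) = 194.1 um

194.1 um


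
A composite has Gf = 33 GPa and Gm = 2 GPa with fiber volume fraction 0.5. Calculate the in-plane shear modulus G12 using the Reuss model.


1/G12 = Vf/Gf + (1-Vf)/Gm = 0.5/33 + 0.5/2
G12 = 3.77 GPa

3.77 GPa


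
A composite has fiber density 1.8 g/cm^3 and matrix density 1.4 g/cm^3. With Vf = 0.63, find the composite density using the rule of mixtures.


rho_c = rho_f*Vf + rho_m*(1-Vf) = 1.8*0.63 + 1.4*0.37 = 1.652 g/cm^3

1.652 g/cm^3


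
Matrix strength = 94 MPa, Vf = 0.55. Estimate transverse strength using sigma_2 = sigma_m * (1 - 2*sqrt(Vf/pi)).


factor = 1 - 2*sqrt(0.55/pi) = 0.1632
sigma_2 = 94 * 0.1632 = 15.34 MPa

15.34 MPa


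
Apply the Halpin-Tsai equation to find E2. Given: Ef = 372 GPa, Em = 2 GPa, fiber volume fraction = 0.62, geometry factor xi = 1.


eta = (Ef/Em - 1)/(Ef/Em + xi) = (186.0 - 1)/(186.0 + 1) = 0.9893
E2 = Em*(1+xi*eta*Vf)/(1-eta*Vf) = 8.35 GPa

8.35 GPa


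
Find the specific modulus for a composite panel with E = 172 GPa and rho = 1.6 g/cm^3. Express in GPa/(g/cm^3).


Specific stiffness = E/rho = 172/1.6 = 107.5 GPa/(g/cm^3)

107.5 GPa/(g/cm^3)


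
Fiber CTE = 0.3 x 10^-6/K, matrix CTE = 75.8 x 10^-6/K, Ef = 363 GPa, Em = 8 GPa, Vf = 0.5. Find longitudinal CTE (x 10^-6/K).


E1 = Ef*Vf + Em*(1-Vf) = 185.5
alpha_1 = (alpha_f*Ef*Vf + alpha_m*Em*(1-Vf))/E1 = 1.93 x 10^-6/K

1.93 x 10^-6/K


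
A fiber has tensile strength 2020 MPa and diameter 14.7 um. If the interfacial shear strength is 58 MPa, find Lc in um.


Lc = sigma_f * d / (2 * tau_i) = 2020 * 14.7 / (2 * 58) = 256.0 um

256.0 um


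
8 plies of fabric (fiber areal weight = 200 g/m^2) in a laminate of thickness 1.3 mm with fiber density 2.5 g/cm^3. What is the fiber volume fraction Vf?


Vf = n * FAW / (rho_f * h * 1000) = 8 * 200 / (2.5 * 1.3 * 1000) = 0.4923

0.4923


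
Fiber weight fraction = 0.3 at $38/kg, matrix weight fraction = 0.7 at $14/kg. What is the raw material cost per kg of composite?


Cost = cost_f*Wf + cost_m*Wm = 38*0.3 + 14*0.7 = $21.2/kg

$21.2/kg


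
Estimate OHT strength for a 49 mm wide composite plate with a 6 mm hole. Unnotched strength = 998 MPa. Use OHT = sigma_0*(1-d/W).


OHT = sigma_0*(1-d/W) = 998*(1-6/49) = 875.8 MPa

875.8 MPa


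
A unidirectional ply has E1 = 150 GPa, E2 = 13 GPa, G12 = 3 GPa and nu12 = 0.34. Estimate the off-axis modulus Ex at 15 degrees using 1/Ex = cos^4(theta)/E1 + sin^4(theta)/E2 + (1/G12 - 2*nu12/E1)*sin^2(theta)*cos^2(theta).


cos^4(15) = 0.870513, sin^4(15) = 0.004487, sin^2(15)*cos^2(15) = 0.0625
1/G12 - 2*nu12/E1 = 1/3 - 2*0.34/150 = 0.3288 GPa^-1
1/Ex = 0.870513/150 + 0.004487/13 + 0.3288*0.0625 = 0.0266986 GPa^-1
Ex = 37.46 GPa

37.46 GPa


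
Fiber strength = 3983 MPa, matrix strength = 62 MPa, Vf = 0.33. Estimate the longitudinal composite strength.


sigma_1 = sigma_f*Vf + sigma_m*(1-Vf) = 3983*0.33 + 62*0.67 = 1355.9 MPa

1355.9 MPa


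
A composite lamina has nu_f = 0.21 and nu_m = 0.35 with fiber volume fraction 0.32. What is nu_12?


nu_12 = nu_f*Vf + nu_m*(1-Vf) = 0.21*0.32 + 0.35*0.68 = 0.3052

0.3052


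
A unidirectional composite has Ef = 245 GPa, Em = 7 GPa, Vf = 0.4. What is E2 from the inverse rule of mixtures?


1/E2 = Vf/Ef + (1-Vf)/Em = 0.4/245 + 0.6/7
E2 = 11.45 GPa

11.45 GPa


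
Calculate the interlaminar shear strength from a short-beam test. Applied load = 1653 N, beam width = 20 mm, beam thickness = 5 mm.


ILSS = 3F/(4bh) = 3*1653/(4*20*5) = 12.4 MPa

12.4 MPa


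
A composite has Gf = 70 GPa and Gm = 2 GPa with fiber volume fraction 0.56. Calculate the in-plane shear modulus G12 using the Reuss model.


1/G12 = Vf/Gf + (1-Vf)/Gm = 0.56/70 + 0.44/2
G12 = 4.39 GPa

4.39 GPa


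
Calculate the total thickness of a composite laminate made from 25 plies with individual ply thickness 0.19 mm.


h = n * t_ply = 25 * 0.19 = 4.75 mm

4.75 mm


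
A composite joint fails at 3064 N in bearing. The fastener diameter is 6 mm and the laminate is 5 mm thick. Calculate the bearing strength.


sigma_br = F/(d*h) = 3064/(6*5) = 102.1 MPa

102.1 MPa


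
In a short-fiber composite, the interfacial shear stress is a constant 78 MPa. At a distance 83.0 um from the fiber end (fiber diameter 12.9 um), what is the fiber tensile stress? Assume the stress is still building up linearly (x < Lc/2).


Force balance: sigma_f * (pi*d^2/4) = tau * (pi*d) * x  ->  sigma_f = 4 * tau * x / d
sigma_f = 4 * 78 * 83.0 / 12.9 = 2007.4 MPa

2007.4 MPa


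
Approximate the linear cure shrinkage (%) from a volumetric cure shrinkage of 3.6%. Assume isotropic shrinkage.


Linear shrinkage ≈ vol_shrink/3 = 3.6/3 = 1.2%

1.2%


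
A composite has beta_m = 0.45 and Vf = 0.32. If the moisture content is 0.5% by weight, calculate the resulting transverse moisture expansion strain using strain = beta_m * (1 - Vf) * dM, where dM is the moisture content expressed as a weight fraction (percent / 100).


dM = 0.5/100 = 0.005
strain = beta_m * (1-Vf) * dM = 0.45 * 0.68 * 0.005 = 0.00153

0.00153
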